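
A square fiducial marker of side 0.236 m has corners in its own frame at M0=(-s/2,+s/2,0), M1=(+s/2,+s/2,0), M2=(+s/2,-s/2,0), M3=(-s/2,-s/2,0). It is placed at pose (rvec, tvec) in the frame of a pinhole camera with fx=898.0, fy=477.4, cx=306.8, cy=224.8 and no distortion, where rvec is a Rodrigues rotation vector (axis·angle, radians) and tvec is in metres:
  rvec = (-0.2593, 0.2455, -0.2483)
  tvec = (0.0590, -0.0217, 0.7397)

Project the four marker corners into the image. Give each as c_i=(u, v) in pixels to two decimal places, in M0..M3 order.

Intrinsics K: fx=898.0, fy=477.4, cx=306.8, cy=224.8
Marker side s = 0.236 m; corners in marker frame (Z=0):
  M0 = (-0.1180, +0.1180, 0)
  M1 = (+0.1180, +0.1180, 0)
  M2 = (+0.1180, -0.1180, 0)
  M3 = (-0.1180, -0.1180, 0)
rvec = (-0.2593, 0.2455, -0.2483), |rvec| = θ = 0.43492 rad = 24.919°
Rodrigues: sinθ=0.42134, 1−cosθ=0.09310; R = I + sinθ·[k]× + (1−cosθ)·[k]×²:
    [+0.93999 +0.20922 +0.26952]
    [-0.27188 +0.93656 +0.22120]
    [-0.20615 -0.28120 +0.93725]
t = (0.0590, -0.0217, 0.7397) m
M0: Pc = R·M0+t = (-0.02723, +0.12090, +0.73084); u = 898.0·(-0.02723)/0.73084 + 306.8 = 273.3398, v = 477.4·(+0.12090)/0.73084 + 224.8 = 303.7715
M1: Pc = R·M1+t = (+0.19461, +0.05673, +0.68219); u = 898.0·(+0.19461)/0.68219 + 306.8 = 562.9691, v = 477.4·(+0.05673)/0.68219 + 224.8 = 264.5021
M2: Pc = R·M2+t = (+0.14523, -0.16430, +0.74856); u = 898.0·(+0.14523)/0.74856 + 306.8 = 481.0261, v = 477.4·(-0.16430)/0.74856 + 224.8 = 120.0185
M3: Pc = R·M3+t = (-0.07661, -0.10013, +0.79721); u = 898.0·(-0.07661)/0.79721 + 306.8 = 220.5078, v = 477.4·(-0.10013)/0.79721 + 224.8 = 164.8361

c0=(273.34, 303.77) c1=(562.97, 264.50) c2=(481.03, 120.02) c3=(220.51, 164.84)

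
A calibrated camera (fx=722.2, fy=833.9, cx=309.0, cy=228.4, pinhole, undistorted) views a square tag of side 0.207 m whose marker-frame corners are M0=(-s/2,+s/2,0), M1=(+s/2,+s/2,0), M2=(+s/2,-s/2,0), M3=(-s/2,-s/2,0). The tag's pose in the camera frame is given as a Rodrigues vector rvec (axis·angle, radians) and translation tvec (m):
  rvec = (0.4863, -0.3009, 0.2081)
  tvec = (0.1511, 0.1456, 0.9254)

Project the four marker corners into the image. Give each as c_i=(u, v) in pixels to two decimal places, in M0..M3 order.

Intrinsics K: fx=722.2, fy=833.9, cx=309.0, cy=228.4
Marker side s = 0.207 m; corners in marker frame (Z=0):
  M0 = (-0.1035, +0.1035, 0)
  M1 = (+0.1035, +0.1035, 0)
  M2 = (+0.1035, -0.1035, 0)
  M3 = (-0.1035, -0.1035, 0)
rvec = (0.4863, -0.3009, 0.2081), |rvec| = θ = 0.60855 rad = 34.867°
Rodrigues: sinθ=0.57168, 1−cosθ=0.17952; R = I + sinθ·[k]× + (1−cosθ)·[k]×²:
    [+0.93512 -0.26642 -0.23361]
    [+0.12456 +0.86437 -0.48719]
    [+0.33173 +0.42648 +0.84147]
t = (0.1511, 0.1456, 0.9254) m
M0: Pc = R·M0+t = (+0.02674, +0.22217, +0.93521); u = 722.2·(+0.02674)/0.93521 + 309.0 = 329.6499, v = 833.9·(+0.22217)/0.93521 + 228.4 = 426.5035
M1: Pc = R·M1+t = (+0.22031, +0.24795, +1.00387); u = 722.2·(+0.22031)/1.00387 + 309.0 = 467.4935, v = 833.9·(+0.24795)/1.00387 + 228.4 = 434.3707
M2: Pc = R·M2+t = (+0.27546, +0.06903, +0.91559); u = 722.2·(+0.27546)/0.91559 + 309.0 = 526.2766, v = 833.9·(+0.06903)/0.91559 + 228.4 = 291.2706
M3: Pc = R·M3+t = (+0.08189, +0.04325, +0.84693); u = 722.2·(+0.08189)/0.84693 + 309.0 = 378.8305, v = 833.9·(+0.04325)/0.84693 + 228.4 = 270.9811

c0=(329.65, 426.50) c1=(467.49, 434.37) c2=(526.28, 291.27) c3=(378.83, 270.98)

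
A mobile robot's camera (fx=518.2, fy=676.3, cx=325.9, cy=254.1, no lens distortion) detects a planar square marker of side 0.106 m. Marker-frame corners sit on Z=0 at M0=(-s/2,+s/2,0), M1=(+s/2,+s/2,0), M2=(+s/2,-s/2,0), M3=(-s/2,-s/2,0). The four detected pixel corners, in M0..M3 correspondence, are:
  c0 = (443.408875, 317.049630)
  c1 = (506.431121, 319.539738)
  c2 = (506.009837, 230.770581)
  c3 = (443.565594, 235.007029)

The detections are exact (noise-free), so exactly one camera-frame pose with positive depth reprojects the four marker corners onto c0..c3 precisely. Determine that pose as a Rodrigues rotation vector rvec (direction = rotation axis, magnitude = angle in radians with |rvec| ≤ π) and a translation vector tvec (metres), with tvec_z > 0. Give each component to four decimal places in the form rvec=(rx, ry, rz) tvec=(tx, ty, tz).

rvec=(-0.0754, 0.6763, -0.0062) tvec=(0.2395, 0.0265, 0.8403)

Intrinsics K: fx=518.2, fy=676.3, cx=325.9, cy=254.1
Marker side s = 0.106 m; corners in marker frame (Z=0):
  M0 = (-0.0530, +0.0530, 0)
  M1 = (+0.0530, +0.0530, 0)
  M2 = (+0.0530, -0.0530, 0)
  M3 = (-0.0530, -0.0530, 0)
Detected image corners:
  c0 = (443.408875, 317.049630) px
  c1 = (506.431121, 319.539738) px
  c2 = (506.009837, 230.770581) px
  c3 = (443.565594, 235.007029) px
Planar DLT: solve 8×8 A·h = b for H (H[2,2]=1):
  H  [+238.57156 -39.38963 +473.61689]
  H  [-213.39100 +780.94237 +275.41578]
  H  [-0.74389 -0.08535 +1.00000]
B = K⁻¹H; ‖b₁‖=1.190071, ‖b₂‖=1.190071; λ = 2/(‖b₁‖+‖b₂‖) = 0.840286, sign → tz>0 ⇒ λ=+0.840286
r₁ = λ·B[:,0] = (+0.77997,-0.03028,-0.62508); r₂ = λ·B[:,1] = (-0.01877,+0.99725,-0.07172)
r₃ = r₁×r₂ = (+0.62553,+0.06767,+0.77726); SVD([r₁ r₂ r₃]) → R = UVᵀ:
  R  [+0.77997 -0.01877 +0.62553]
  R  [-0.03028 +0.99725 +0.06767]
  R  [-0.62508 -0.07172 +0.77726]
t = (+0.23953, +0.02648, +0.84029) m
tr R = 2.554480; θ = arccos((tr R − 1)/2) = 0.680529 rad = 38.991°
axis k = ((R−Rᵀ)₃₂, (R−Rᵀ)₁₃, (R−Rᵀ)₂₁) / (2 sinθ) = (-0.110768, +0.993804, -0.009147)
rvec = θ·k = (-0.075381, +0.676313, -0.006225)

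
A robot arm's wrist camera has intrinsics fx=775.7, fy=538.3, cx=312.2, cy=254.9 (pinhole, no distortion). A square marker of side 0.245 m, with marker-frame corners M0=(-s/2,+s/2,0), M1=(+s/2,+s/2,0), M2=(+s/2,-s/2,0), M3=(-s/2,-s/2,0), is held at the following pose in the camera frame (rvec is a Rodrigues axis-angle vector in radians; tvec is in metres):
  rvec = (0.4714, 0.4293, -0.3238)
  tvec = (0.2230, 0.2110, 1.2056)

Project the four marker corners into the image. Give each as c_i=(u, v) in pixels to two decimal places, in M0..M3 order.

c0=(410.51, 394.38) c1=(557.14, 385.64) c2=(509.20, 295.48) c3=(356.29, 313.32)

Intrinsics K: fx=775.7, fy=538.3, cx=312.2, cy=254.9
Marker side s = 0.245 m; corners in marker frame (Z=0):
  M0 = (-0.1225, +0.1225, 0)
  M1 = (+0.1225, +0.1225, 0)
  M2 = (+0.1225, -0.1225, 0)
  M3 = (-0.1225, -0.1225, 0)
rvec = (0.4714, 0.4293, -0.3238), |rvec| = θ = 0.71510 rad = 40.972°
Rodrigues: sinθ=0.65569, 1−cosθ=0.24497; R = I + sinθ·[k]× + (1−cosθ)·[k]×²:
    [+0.86148 +0.39385 +0.32051]
    [-0.19995 +0.84332 -0.49883]
    [-0.46676 +0.36565 +0.80526]
t = (0.2230, 0.2110, 1.2056) m
M0: Pc = R·M0+t = (+0.16571, +0.33880, +1.30757); u = 775.7·(+0.16571)/1.30757 + 312.2 = 410.5081, v = 538.3·(+0.33880)/1.30757 + 254.9 = 394.3775
M1: Pc = R·M1+t = (+0.37678, +0.28981, +1.19321); u = 775.7·(+0.37678)/1.19321 + 312.2 = 557.1408, v = 538.3·(+0.28981)/1.19321 + 254.9 = 385.6443
M2: Pc = R·M2+t = (+0.28029, +0.08320, +1.10363); u = 775.7·(+0.28029)/1.10363 + 312.2 = 509.2021, v = 538.3·(+0.08320)/1.10363 + 254.9 = 295.4807
M3: Pc = R·M3+t = (+0.06922, +0.13219, +1.21799); u = 775.7·(+0.06922)/1.21799 + 312.2 = 356.2854, v = 538.3·(+0.13219)/1.21799 + 254.9 = 313.3216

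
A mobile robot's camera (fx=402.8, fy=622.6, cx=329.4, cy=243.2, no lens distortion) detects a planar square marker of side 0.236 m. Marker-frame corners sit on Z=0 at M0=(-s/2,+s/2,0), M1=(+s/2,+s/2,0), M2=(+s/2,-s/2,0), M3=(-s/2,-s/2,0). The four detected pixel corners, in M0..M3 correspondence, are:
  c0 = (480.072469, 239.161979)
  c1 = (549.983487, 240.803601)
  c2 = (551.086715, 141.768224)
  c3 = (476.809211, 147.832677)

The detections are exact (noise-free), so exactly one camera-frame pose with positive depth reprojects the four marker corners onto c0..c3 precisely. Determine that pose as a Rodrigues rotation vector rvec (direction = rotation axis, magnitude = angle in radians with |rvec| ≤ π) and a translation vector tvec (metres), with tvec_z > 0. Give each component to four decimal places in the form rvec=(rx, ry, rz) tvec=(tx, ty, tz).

Intrinsics K: fx=402.8, fy=622.6, cx=329.4, cy=243.2
Marker side s = 0.236 m; corners in marker frame (Z=0):
  M0 = (-0.1180, +0.1180, 0)
  M1 = (+0.1180, +0.1180, 0)
  M2 = (+0.1180, -0.1180, 0)
  M3 = (-0.1180, -0.1180, 0)
Detected image corners:
  c0 = (480.072469, 239.161979) px
  c1 = (549.983487, 240.803601) px
  c2 = (551.086715, 141.768224) px
  c3 = (476.809211, 147.832677) px
Planar DLT: solve 8×8 A·h = b for H (H[2,2]=1):
  H  [+131.82839 +139.57805 +513.07130]
  H  [-73.69762 +453.01184 +193.90515]
  H  [-0.33698 +0.26169 +1.00000]
B = K⁻¹H; ‖b₁‖=0.690766, ‖b₂‖=0.690766; λ = 2/(‖b₁‖+‖b₂‖) = 1.447668, sign → tz>0 ⇒ λ=+1.447668
r₁ = λ·B[:,0] = (+0.87273,+0.01919,-0.48783); r₂ = λ·B[:,1] = (+0.19184,+0.90536,+0.37883)
r₃ = r₁×r₂ = (+0.44893,-0.42421,+0.78645); SVD([r₁ r₂ r₃]) → R = UVᵀ:
  R  [+0.87273 +0.19184 +0.44893]
  R  [+0.01919 +0.90536 -0.42421]
  R  [-0.48783 +0.37883 +0.78645]
t = (+0.66012, -0.11462, +1.44767) m
tr R = 2.564543; θ = arccos((tr R − 1)/2) = 0.672492 rad = 38.531°
axis k = ((R−Rᵀ)₃₂, (R−Rᵀ)₁₃, (R−Rᵀ)₂₁) / (2 sinθ) = (+0.644558, +0.751892, -0.138577)
rvec = θ·k = (+0.433461, +0.505641, -0.093192)

rvec=(0.4335, 0.5056, -0.0932) tvec=(0.6601, -0.1146, 1.4477)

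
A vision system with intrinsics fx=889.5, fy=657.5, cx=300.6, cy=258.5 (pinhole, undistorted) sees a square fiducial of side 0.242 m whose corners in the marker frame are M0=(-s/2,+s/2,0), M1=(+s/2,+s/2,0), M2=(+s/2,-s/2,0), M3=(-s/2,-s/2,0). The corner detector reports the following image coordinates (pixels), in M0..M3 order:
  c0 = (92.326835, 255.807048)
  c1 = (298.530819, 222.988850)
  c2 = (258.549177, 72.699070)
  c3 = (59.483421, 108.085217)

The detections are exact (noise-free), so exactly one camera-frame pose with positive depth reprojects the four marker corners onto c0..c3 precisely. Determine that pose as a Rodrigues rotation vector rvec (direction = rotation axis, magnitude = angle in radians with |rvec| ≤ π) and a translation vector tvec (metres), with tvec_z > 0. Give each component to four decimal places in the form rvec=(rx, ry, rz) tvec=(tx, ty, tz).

rvec=(-0.1199, 0.1155, -0.1994) tvec=(-0.1431, -0.1466, 1.0194)

Intrinsics K: fx=889.5, fy=657.5, cx=300.6, cy=258.5
Marker side s = 0.242 m; corners in marker frame (Z=0):
  M0 = (-0.1210, +0.1210, 0)
  M1 = (+0.1210, +0.1210, 0)
  M2 = (+0.1210, -0.1210, 0)
  M3 = (-0.1210, -0.1210, 0)
Detected image corners:
  c0 = (92.326835, 255.807048) px
  c1 = (298.530819, 222.988850) px
  c2 = (258.549177, 72.699070) px
  c3 = (59.483421, 108.085217) px
Planar DLT: solve 8×8 A·h = b for H (H[2,2]=1):
  H  [+819.31339 +127.68554 +175.71078]
  H  [-157.55546 +594.63380 +163.95257]
  H  [-0.10040 -0.12752 +1.00000]
B = K⁻¹H; ‖b₁‖=0.980925, ‖b₂‖=0.980924; λ = 2/(‖b₁‖+‖b₂‖) = 1.019446, sign → tz>0 ⇒ λ=+1.019446
r₁ = λ·B[:,0] = (+0.97360,-0.20405,-0.10235); r₂ = λ·B[:,1] = (+0.19027,+0.97309,-0.13000)
r₃ = r₁×r₂ = (+0.12613,+0.10710,+0.98622); SVD([r₁ r₂ r₃]) → R = UVᵀ:
  R  [+0.97360 +0.19027 +0.12613]
  R  [-0.20405 +0.97309 +0.10710]
  R  [-0.10235 -0.13000 +0.98622]
t = (-0.14313, -0.14659, +1.01945) m
tr R = 2.932897; θ = arccos((tr R − 1)/2) = 0.259772 rad = 14.884°
axis k = ((R−Rᵀ)₃₂, (R−Rᵀ)₁₃, (R−Rᵀ)₂₁) / (2 sinθ) = (-0.461539, +0.444752, -0.767579)
rvec = θ·k = (-0.119895, +0.115534, -0.199395)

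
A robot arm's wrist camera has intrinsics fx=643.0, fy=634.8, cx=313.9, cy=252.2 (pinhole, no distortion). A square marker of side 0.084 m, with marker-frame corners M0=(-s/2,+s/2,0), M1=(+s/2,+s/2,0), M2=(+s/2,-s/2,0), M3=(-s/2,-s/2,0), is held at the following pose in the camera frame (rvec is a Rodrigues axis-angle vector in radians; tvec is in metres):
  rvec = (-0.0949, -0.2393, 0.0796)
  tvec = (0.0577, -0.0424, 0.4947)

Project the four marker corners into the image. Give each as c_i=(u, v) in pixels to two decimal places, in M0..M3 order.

c0=(332.90, 246.26) c1=(436.74, 256.08) c2=(441.79, 152.01) c3=(340.00, 138.21)

Intrinsics K: fx=643.0, fy=634.8, cx=313.9, cy=252.2
Marker side s = 0.084 m; corners in marker frame (Z=0):
  M0 = (-0.0420, +0.0420, 0)
  M1 = (+0.0420, +0.0420, 0)
  M2 = (+0.0420, -0.0420, 0)
  M3 = (-0.0420, -0.0420, 0)
rvec = (-0.0949, -0.2393, 0.0796), |rvec| = θ = 0.26946 rad = 15.439°
Rodrigues: sinθ=0.26621, 1−cosθ=0.03608; R = I + sinθ·[k]× + (1−cosθ)·[k]×²:
    [+0.96839 -0.06735 -0.24017]
    [+0.08993 +0.99238 +0.08429]
    [+0.23266 -0.10322 +0.96706]
t = (0.0577, -0.0424, 0.4947) m
M0: Pc = R·M0+t = (+0.01420, -0.00450, +0.48059); u = 643.0·(+0.01420)/0.48059 + 313.9 = 332.8969, v = 634.8·(-0.00450)/0.48059 + 252.2 = 246.2599
M1: Pc = R·M1+t = (+0.09554, +0.00306, +0.50014); u = 643.0·(+0.09554)/0.50014 + 313.9 = 436.7355, v = 634.8·(+0.00306)/0.50014 + 252.2 = 256.0797
M2: Pc = R·M2+t = (+0.10120, -0.08030, +0.50881); u = 643.0·(+0.10120)/0.50881 + 313.9 = 441.7922, v = 634.8·(-0.08030)/0.50881 + 252.2 = 152.0122
M3: Pc = R·M3+t = (+0.01986, -0.08786, +0.48926); u = 643.0·(+0.01986)/0.48926 + 313.9 = 339.9957, v = 634.8·(-0.08786)/0.48926 + 252.2 = 138.2095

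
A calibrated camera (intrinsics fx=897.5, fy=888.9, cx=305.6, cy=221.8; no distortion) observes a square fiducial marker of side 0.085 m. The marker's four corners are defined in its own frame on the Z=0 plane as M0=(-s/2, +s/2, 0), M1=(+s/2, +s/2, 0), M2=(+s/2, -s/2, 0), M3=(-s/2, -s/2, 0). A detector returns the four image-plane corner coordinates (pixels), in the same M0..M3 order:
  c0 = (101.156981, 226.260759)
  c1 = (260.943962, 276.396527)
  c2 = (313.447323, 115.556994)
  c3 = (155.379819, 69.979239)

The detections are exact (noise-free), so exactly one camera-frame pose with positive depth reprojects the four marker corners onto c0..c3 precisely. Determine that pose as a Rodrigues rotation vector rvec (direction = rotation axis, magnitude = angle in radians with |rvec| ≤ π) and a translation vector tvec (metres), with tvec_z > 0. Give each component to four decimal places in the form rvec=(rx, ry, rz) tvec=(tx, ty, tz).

rvec=(-0.1165, 0.1068, 0.3032) tvec=(-0.0493, -0.0256, 0.4491)

Intrinsics K: fx=897.5, fy=888.9, cx=305.6, cy=221.8
Marker side s = 0.085 m; corners in marker frame (Z=0):
  M0 = (-0.0425, +0.0425, 0)
  M1 = (+0.0425, +0.0425, 0)
  M2 = (+0.0425, -0.0425, 0)
  M3 = (-0.0425, -0.0425, 0)
Detected image corners:
  c0 = (101.156981, 226.260759) px
  c1 = (260.943962, 276.396527) px
  c2 = (313.447323, 115.556994) px
  c3 = (155.379819, 69.979239) px
Planar DLT: solve 8×8 A·h = b for H (H[2,2]=1):
  H  [+1813.09589 -673.34473 +207.06076]
  H  [+515.94186 +1827.48450 +171.03476]
  H  [-0.27219 -0.21868 +1.00000]
B = K⁻¹H; ‖b₁‖=2.226779, ‖b₂‖=2.226779; λ = 2/(‖b₁‖+‖b₂‖) = 0.449079, sign → tz>0 ⇒ λ=+0.449079
r₁ = λ·B[:,0] = (+0.94883,+0.29116,-0.12223); r₂ = λ·B[:,1] = (-0.30348,+0.94776,-0.09820)
r₃ = r₁×r₂ = (+0.08726,+0.13028,+0.98763); SVD([r₁ r₂ r₃]) → R = UVᵀ:
  R  [+0.94883 -0.30348 +0.08726]
  R  [+0.29116 +0.94776 +0.13028]
  R  [-0.12223 -0.09820 +0.98763]
t = (-0.04931, -0.02565, +0.44908) m
tr R = 2.884228; θ = arccos((tr R − 1)/2) = 0.341916 rad = 19.590°
axis k = ((R−Rᵀ)₃₂, (R−Rᵀ)₁₃, (R−Rᵀ)₂₁) / (2 sinθ) = (-0.340716, +0.312400, +0.886746)
rvec = θ·k = (-0.116496, +0.106814, +0.303192)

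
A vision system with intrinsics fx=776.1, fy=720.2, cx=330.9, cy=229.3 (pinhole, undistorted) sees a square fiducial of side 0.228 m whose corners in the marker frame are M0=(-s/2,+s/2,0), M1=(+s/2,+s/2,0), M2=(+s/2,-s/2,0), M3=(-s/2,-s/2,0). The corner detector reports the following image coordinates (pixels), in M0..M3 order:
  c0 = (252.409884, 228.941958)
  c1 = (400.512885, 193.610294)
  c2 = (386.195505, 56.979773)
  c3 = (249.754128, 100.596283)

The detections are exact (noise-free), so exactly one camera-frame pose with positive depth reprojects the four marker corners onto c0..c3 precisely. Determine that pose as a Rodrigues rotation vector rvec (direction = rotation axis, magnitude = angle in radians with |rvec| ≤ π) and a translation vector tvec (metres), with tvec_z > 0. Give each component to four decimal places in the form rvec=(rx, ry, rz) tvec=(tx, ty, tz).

rvec=(-0.3588, 0.4640, -0.1446) tvec=(-0.0168, -0.1310, 1.0973)

Intrinsics K: fx=776.1, fy=720.2, cx=330.9, cy=229.3
Marker side s = 0.228 m; corners in marker frame (Z=0):
  M0 = (-0.1140, +0.1140, 0)
  M1 = (+0.1140, +0.1140, 0)
  M2 = (+0.1140, -0.1140, 0)
  M3 = (-0.1140, -0.1140, 0)
Detected image corners:
  c0 = (252.409884, 228.941958) px
  c1 = (400.512885, 193.610294) px
  c2 = (386.195505, 56.979773) px
  c3 = (249.754128, 100.596283) px
Planar DLT: solve 8×8 A·h = b for H (H[2,2]=1):
  H  [+502.27661 -72.50724 +319.01622]
  H  [-228.17657 +531.41413 +143.32909]
  H  [-0.37472 -0.33715 +1.00000]
B = K⁻¹H; ‖b₁‖=0.911368, ‖b₂‖=0.911368; λ = 2/(‖b₁‖+‖b₂‖) = 1.097252, sign → tz>0 ⇒ λ=+1.097252
r₁ = λ·B[:,0] = (+0.88542,-0.21673,-0.41116); r₂ = λ·B[:,1] = (+0.05522,+0.92741,-0.36994)
r₃ = r₁×r₂ = (+0.46149,+0.30485,+0.83312); SVD([r₁ r₂ r₃]) → R = UVᵀ:
  R  [+0.88542 +0.05522 +0.46149]
  R  [-0.21673 +0.92741 +0.30485]
  R  [-0.41116 -0.36994 +0.83312]
t = (-0.01680, -0.13098, +1.09725) m
tr R = 2.645957; θ = arccos((tr R − 1)/2) = 0.604162 rad = 34.616°
axis k = ((R−Rᵀ)₃₂, (R−Rᵀ)₁₃, (R−Rᵀ)₂₁) / (2 sinθ) = (-0.593931, +0.768084, -0.239359)
rvec = θ·k = (-0.358831, +0.464047, -0.144612)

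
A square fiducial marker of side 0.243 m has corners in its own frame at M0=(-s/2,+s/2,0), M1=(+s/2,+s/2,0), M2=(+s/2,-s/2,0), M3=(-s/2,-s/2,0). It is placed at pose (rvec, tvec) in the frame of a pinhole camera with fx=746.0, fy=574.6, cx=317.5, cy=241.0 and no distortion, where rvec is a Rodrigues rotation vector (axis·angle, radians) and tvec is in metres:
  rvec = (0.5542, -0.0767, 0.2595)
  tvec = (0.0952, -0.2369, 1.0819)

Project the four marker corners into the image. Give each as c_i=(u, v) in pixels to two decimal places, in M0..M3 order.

c0=(281.71, 157.10) c1=(433.36, 186.38) c2=(493.34, 69.64) c3=(325.00, 32.74)

Intrinsics K: fx=746.0, fy=574.6, cx=317.5, cy=241.0
Marker side s = 0.243 m; corners in marker frame (Z=0):
  M0 = (-0.1215, +0.1215, 0)
  M1 = (+0.1215, +0.1215, 0)
  M2 = (+0.1215, -0.1215, 0)
  M3 = (-0.1215, -0.1215, 0)
rvec = (0.5542, -0.0767, 0.2595), |rvec| = θ = 0.61673 rad = 35.336°
Rodrigues: sinθ=0.57837, 1−cosθ=0.18423; R = I + sinθ·[k]× + (1−cosθ)·[k]×²:
    [+0.96453 -0.26395 -0.00227]
    [+0.22277 +0.81862 -0.52937]
    [+0.14159 +0.51009 +0.84839]
t = (0.0952, -0.2369, 1.0819) m
M0: Pc = R·M0+t = (-0.05406, -0.16450, +1.12667); u = 746.0·(-0.05406)/1.12667 + 317.5 = 281.7051, v = 574.6·(-0.16450)/1.12667 + 241.0 = 157.1033
M1: Pc = R·M1+t = (+0.18032, -0.11037, +1.16108); u = 746.0·(+0.18032)/1.16108 + 317.5 = 433.3575, v = 574.6·(-0.11037)/1.16108 + 241.0 = 186.3792
M2: Pc = R·M2+t = (+0.24446, -0.30930, +1.03713); u = 746.0·(+0.24446)/1.03713 + 317.5 = 493.3392, v = 574.6·(-0.30930)/1.03713 + 241.0 = 69.6407
M3: Pc = R·M3+t = (+0.01008, -0.36343, +1.00272); u = 746.0·(+0.01008)/1.00272 + 317.5 = 324.9983, v = 574.6·(-0.36343)/1.00272 + 241.0 = 32.7404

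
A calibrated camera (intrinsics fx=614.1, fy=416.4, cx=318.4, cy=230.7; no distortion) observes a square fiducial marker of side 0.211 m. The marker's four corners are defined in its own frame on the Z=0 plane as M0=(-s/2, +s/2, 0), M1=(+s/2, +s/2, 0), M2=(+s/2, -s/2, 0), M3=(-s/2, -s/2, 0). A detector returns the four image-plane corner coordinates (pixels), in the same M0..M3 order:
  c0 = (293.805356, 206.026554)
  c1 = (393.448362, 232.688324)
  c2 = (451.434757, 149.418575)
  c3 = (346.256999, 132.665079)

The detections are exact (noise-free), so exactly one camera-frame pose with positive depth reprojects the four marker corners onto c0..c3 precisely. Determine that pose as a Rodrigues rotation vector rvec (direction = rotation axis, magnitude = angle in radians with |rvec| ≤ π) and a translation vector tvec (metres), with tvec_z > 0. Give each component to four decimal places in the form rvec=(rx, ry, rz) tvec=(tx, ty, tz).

rvec=(-0.1963, 0.6041, 0.4143) tvec=(0.0816, -0.1241, 1.0054)

Intrinsics K: fx=614.1, fy=416.4, cx=318.4, cy=230.7
Marker side s = 0.211 m; corners in marker frame (Z=0):
  M0 = (-0.1055, +0.1055, 0)
  M1 = (+0.1055, +0.1055, 0)
  M2 = (+0.1055, -0.1055, 0)
  M3 = (-0.1055, -0.1055, 0)
Detected image corners:
  c0 = (293.805356, 206.026554) px
  c1 = (393.448362, 232.688324) px
  c2 = (451.434757, 149.418575) px
  c3 = (346.256999, 132.665079) px
Planar DLT: solve 8×8 A·h = b for H (H[2,2]=1):
  H  [+268.85484 -282.58732 +368.25491]
  H  [-2.39536 +359.18899 +179.29018]
  H  [-0.58341 -0.05843 +1.00000]
B = K⁻¹H; ‖b₁‖=0.994581, ‖b₂‖=0.994581; λ = 2/(‖b₁‖+‖b₂‖) = 1.005449, sign → tz>0 ⇒ λ=+1.005449
r₁ = λ·B[:,0] = (+0.74432,+0.31921,-0.58659); r₂ = λ·B[:,1] = (-0.43221,+0.89986,-0.05875)
r₃ = r₁×r₂ = (+0.50909,+0.29726,+0.80775); SVD([r₁ r₂ r₃]) → R = UVᵀ:
  R  [+0.74432 -0.43221 +0.50909]
  R  [+0.31921 +0.89986 +0.29726]
  R  [-0.58659 -0.05875 +0.80775]
t = (+0.08163, -0.12414, +1.00545) m
tr R = 2.451932; θ = arccos((tr R − 1)/2) = 0.758358 rad = 43.451°
axis k = ((R−Rᵀ)₃₂, (R−Rᵀ)₁₃, (R−Rᵀ)₂₁) / (2 sinθ) = (-0.258833, +0.796593, +0.546302)
rvec = θ·k = (-0.196288, +0.604102, +0.414293)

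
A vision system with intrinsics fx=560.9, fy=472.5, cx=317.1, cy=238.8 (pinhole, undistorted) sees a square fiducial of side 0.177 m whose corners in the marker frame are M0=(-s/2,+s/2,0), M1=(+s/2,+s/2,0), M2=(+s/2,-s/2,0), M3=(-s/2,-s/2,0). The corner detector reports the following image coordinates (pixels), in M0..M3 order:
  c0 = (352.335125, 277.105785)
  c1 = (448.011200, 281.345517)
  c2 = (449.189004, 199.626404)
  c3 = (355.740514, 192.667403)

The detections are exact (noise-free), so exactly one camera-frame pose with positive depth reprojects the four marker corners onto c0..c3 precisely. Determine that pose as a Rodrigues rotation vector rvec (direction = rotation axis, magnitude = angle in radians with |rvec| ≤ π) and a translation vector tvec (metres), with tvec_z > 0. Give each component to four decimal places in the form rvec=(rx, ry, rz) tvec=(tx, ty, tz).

Intrinsics K: fx=560.9, fy=472.5, cx=317.1, cy=238.8
Marker side s = 0.177 m; corners in marker frame (Z=0):
  M0 = (-0.0885, +0.0885, 0)
  M1 = (+0.0885, +0.0885, 0)
  M2 = (+0.0885, -0.0885, 0)
  M3 = (-0.0885, -0.0885, 0)
Detected image corners:
  c0 = (352.335125, 277.105785) px
  c1 = (448.011200, 281.345517) px
  c2 = (449.189004, 199.626404) px
  c3 = (355.740514, 192.667403) px
Planar DLT: solve 8×8 A·h = b for H (H[2,2]=1):
  H  [+611.86439 -64.36771 +402.14198]
  H  [+77.73248 +438.72137 +237.26222]
  H  [+0.19358 -0.12840 +1.00000]
B = K⁻¹H; ‖b₁‖=1.002554, ‖b₂‖=1.002554; λ = 2/(‖b₁‖+‖b₂‖) = 0.997453, sign → tz>0 ⇒ λ=+0.997453
r₁ = λ·B[:,0] = (+0.97893,+0.06651,+0.19308); r₂ = λ·B[:,1] = (-0.04206,+0.99087,-0.12807)
r₃ = r₁×r₂ = (-0.19984,+0.11725,+0.97279); SVD([r₁ r₂ r₃]) → R = UVᵀ:
  R  [+0.97893 -0.04206 -0.19984]
  R  [+0.06651 +0.99087 +0.11725]
  R  [+0.19308 -0.12807 +0.97279]
t = (+0.15123, -0.00325, +0.99745) m
tr R = 2.942586; θ = arccos((tr R − 1)/2) = 0.240188 rad = 13.762°
axis k = ((R−Rᵀ)₃₂, (R−Rᵀ)₁₃, (R−Rᵀ)₂₁) / (2 sinθ) = (-0.515630, -0.825863, +0.228203)
rvec = θ·k = (-0.123848, -0.198363, +0.054812)

rvec=(-0.1238, -0.1984, 0.0548) tvec=(0.1512, -0.0032, 0.9975)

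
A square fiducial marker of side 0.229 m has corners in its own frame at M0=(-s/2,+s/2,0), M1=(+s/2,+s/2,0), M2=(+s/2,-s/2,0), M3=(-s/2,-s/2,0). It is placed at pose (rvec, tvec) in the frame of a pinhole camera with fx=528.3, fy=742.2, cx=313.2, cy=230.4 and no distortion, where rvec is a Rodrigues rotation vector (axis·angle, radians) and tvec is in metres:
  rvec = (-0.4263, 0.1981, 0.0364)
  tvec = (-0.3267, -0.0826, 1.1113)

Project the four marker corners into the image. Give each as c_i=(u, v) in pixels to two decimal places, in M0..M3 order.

Intrinsics K: fx=528.3, fy=742.2, cx=313.2, cy=230.4
Marker side s = 0.229 m; corners in marker frame (Z=0):
  M0 = (-0.1145, +0.1145, 0)
  M1 = (+0.1145, +0.1145, 0)
  M2 = (+0.1145, -0.1145, 0)
  M3 = (-0.1145, -0.1145, 0)
rvec = (-0.4263, 0.1981, 0.0364), |rvec| = θ = 0.47149 rad = 27.014°
Rodrigues: sinθ=0.45421, 1−cosθ=0.10911; R = I + sinθ·[k]× + (1−cosθ)·[k]×²:
    [+0.98009 -0.07651 +0.18323]
    [-0.00638 +0.91015 +0.41422]
    [-0.19846 -0.40714 +0.89154]
t = (-0.3267, -0.0826, 1.1113) m
M0: Pc = R·M0+t = (-0.44768, +0.02234, +1.08741); u = 528.3·(-0.44768)/1.08741 + 313.2 = 95.7008, v = 742.2·(+0.02234)/1.08741 + 230.4 = 245.6504
M1: Pc = R·M1+t = (-0.22324, +0.02088, +1.04196); u = 528.3·(-0.22324)/1.04196 + 313.2 = 200.0112, v = 742.2·(+0.02088)/1.04196 + 230.4 = 245.2745
M2: Pc = R·M2+t = (-0.20572, -0.18754, +1.13519); u = 528.3·(-0.20572)/1.13519 + 313.2 = 217.4619, v = 742.2·(-0.18754)/1.13519 + 230.4 = 107.7824
M3: Pc = R·M3+t = (-0.43016, -0.18608, +1.18064); u = 528.3·(-0.43016)/1.18064 + 313.2 = 120.7172, v = 742.2·(-0.18608)/1.18064 + 230.4 = 113.4212

c0=(95.70, 245.65) c1=(200.01, 245.27) c2=(217.46, 107.78) c3=(120.72, 113.42)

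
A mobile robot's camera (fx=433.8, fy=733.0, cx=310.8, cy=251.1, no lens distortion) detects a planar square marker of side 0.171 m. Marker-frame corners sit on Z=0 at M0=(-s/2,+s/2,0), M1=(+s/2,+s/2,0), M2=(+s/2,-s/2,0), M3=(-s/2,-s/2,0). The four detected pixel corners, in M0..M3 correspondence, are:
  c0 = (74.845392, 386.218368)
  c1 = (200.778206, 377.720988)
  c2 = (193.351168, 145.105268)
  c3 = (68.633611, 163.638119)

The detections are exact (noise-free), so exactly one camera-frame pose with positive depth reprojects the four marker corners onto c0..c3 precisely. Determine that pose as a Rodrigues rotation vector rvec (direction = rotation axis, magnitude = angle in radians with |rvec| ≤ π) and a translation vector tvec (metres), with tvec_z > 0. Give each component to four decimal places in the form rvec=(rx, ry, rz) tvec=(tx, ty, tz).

rvec=(-0.0190, 0.1444, -0.0616) tvec=(-0.2255, 0.0126, 0.5501)

Intrinsics K: fx=433.8, fy=733.0, cx=310.8, cy=251.1
Marker side s = 0.171 m; corners in marker frame (Z=0):
  M0 = (-0.0855, +0.0855, 0)
  M1 = (+0.0855, +0.0855, 0)
  M2 = (+0.0855, -0.0855, 0)
  M3 = (-0.0855, -0.0855, 0)
Detected image corners:
  c0 = (74.845392, 386.218368) px
  c1 = (200.778206, 377.720988) px
  c2 = (193.351168, 145.105268) px
  c3 = (68.633611, 163.638119) px
Planar DLT: solve 8×8 A·h = b for H (H[2,2]=1):
  H  [+697.88733 +34.08323 +132.99467]
  H  [-148.96867 +1318.92156 +267.90724]
  H  [-0.26038 -0.04254 +1.00000]
B = K⁻¹H; ‖b₁‖=1.817692, ‖b₂‖=1.817692; λ = 2/(‖b₁‖+‖b₂‖) = 0.550148, sign → tz>0 ⇒ λ=+0.550148
r₁ = λ·B[:,0] = (+0.98770,-0.06274,-0.14325); r₂ = λ·B[:,1] = (+0.05999,+0.99792,-0.02340)
r₃ = r₁×r₂ = (+0.14442,+0.01452,+0.98941); SVD([r₁ r₂ r₃]) → R = UVᵀ:
  R  [+0.98770 +0.05999 +0.14442]
  R  [-0.06274 +0.99792 +0.01452]
  R  [-0.14325 -0.02340 +0.98941]
t = (-0.22549, +0.01261, +0.55015) m
tr R = 2.975031; θ = arccos((tr R − 1)/2) = 0.158180 rad = 9.063°
axis k = ((R−Rᵀ)₃₂, (R−Rᵀ)₁₃, (R−Rᵀ)₂₁) / (2 sinθ) = (-0.120375, +0.913101, -0.389558)
rvec = θ·k = (-0.019041, +0.144434, -0.061620)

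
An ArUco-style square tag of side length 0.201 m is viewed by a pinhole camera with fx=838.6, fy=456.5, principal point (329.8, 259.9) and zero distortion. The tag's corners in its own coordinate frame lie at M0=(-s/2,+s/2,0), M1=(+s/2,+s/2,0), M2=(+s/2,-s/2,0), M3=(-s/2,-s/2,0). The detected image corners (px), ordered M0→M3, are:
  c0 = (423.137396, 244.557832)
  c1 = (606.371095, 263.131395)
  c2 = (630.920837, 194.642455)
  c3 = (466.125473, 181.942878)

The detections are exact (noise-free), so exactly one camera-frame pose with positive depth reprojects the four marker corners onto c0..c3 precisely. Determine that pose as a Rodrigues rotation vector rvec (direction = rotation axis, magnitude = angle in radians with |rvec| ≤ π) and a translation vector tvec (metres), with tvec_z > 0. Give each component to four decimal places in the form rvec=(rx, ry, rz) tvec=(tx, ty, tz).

Intrinsics K: fx=838.6, fy=456.5, cx=329.8, cy=259.9
Marker side s = 0.201 m; corners in marker frame (Z=0):
  M0 = (-0.1005, +0.1005, 0)
  M1 = (+0.1005, +0.1005, 0)
  M2 = (+0.1005, -0.1005, 0)
  M3 = (-0.1005, -0.1005, 0)
Detected image corners:
  c0 = (423.137396, 244.557832) px
  c1 = (606.371095, 263.131395) px
  c2 = (630.920837, 194.642455) px
  c3 = (466.125473, 181.942878) px
Planar DLT: solve 8×8 A·h = b for H (H[2,2]=1):
  H  [+700.40959 -481.23157 +529.95906]
  H  [+9.30666 +196.01860 +218.89629]
  H  [-0.30590 -0.58652 +1.00000]
B = K⁻¹H; ‖b₁‖=1.021979, ‖b₂‖=1.021979; λ = 2/(‖b₁‖+‖b₂‖) = 0.978494, sign → tz>0 ⇒ λ=+0.978494
r₁ = λ·B[:,0] = (+0.93497,+0.19036,-0.29933); r₂ = λ·B[:,1] = (-0.33581,+0.74690,-0.57391)
r₃ = r₁×r₂ = (+0.11432,+0.63710,+0.76226); SVD([r₁ r₂ r₃]) → R = UVᵀ:
  R  [+0.93497 -0.33581 +0.11432]
  R  [+0.19036 +0.74690 +0.63710]
  R  [-0.29933 -0.57391 +0.76226]
t = (+0.23355, -0.08789, +0.97849) m
tr R = 2.444128; θ = arccos((tr R − 1)/2) = 0.764015 rad = 43.775°
axis k = ((R−Rᵀ)₃₂, (R−Rᵀ)₁₃, (R−Rᵀ)₂₁) / (2 sinθ) = (-0.875225, +0.298949, +0.380277)
rvec = θ·k = (-0.668685, +0.228402, +0.290537)

rvec=(-0.6687, 0.2284, 0.2905) tvec=(0.2335, -0.0879, 0.9785)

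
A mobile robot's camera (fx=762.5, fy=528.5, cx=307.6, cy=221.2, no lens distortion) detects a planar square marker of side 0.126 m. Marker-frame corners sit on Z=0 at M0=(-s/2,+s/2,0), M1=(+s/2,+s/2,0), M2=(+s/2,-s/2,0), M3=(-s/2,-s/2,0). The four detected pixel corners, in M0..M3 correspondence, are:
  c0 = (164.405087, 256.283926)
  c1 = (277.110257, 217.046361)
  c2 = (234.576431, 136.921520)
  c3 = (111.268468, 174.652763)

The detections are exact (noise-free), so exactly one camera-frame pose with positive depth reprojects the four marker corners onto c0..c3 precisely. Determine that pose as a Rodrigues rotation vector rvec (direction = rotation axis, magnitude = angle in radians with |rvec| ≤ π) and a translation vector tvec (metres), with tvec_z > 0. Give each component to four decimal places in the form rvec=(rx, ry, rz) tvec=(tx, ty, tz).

Intrinsics K: fx=762.5, fy=528.5, cx=307.6, cy=221.2
Marker side s = 0.126 m; corners in marker frame (Z=0):
  M0 = (-0.0630, +0.0630, 0)
  M1 = (+0.0630, +0.0630, 0)
  M2 = (+0.0630, -0.0630, 0)
  M3 = (-0.0630, -0.0630, 0)
Detected image corners:
  c0 = (164.405087, 256.283926) px
  c1 = (277.110257, 217.046361) px
  c2 = (234.576431, 136.921520) px
  c3 = (111.268468, 174.652763) px
Planar DLT: solve 8×8 A·h = b for H (H[2,2]=1):
  H  [+1015.49015 +486.34311 +199.18308]
  H  [-225.50718 +749.17990 +197.12609]
  H  [+0.40836 +0.54756 +1.00000]
B = K⁻¹H; ‖b₁‖=1.373284, ‖b₂‖=1.373284; λ = 2/(‖b₁‖+‖b₂‖) = 0.728181, sign → tz>0 ⇒ λ=+0.728181
r₁ = λ·B[:,0] = (+0.84983,-0.43517,+0.29736); r₂ = λ·B[:,1] = (+0.30361,+0.86536,+0.39872)
r₃ = r₁×r₂ = (-0.43083,-0.24856,+0.86752); SVD([r₁ r₂ r₃]) → R = UVᵀ:
  R  [+0.84983 +0.30361 -0.43083]
  R  [-0.43517 +0.86536 -0.24856]
  R  [+0.29736 +0.39872 +0.86752]
t = (-0.10354, -0.03317, +0.72818) m
tr R = 2.582711; θ = arccos((tr R − 1)/2) = 0.657773 rad = 37.688°
axis k = ((R−Rᵀ)₃₂, (R−Rᵀ)₁₃, (R−Rᵀ)₂₁) / (2 sinθ) = (+0.529383, -0.595555, -0.604209)
rvec = θ·k = (+0.348214, -0.391740, -0.397433)

rvec=(0.3482, -0.3917, -0.3974) tvec=(-0.1035, -0.0332, 0.7282)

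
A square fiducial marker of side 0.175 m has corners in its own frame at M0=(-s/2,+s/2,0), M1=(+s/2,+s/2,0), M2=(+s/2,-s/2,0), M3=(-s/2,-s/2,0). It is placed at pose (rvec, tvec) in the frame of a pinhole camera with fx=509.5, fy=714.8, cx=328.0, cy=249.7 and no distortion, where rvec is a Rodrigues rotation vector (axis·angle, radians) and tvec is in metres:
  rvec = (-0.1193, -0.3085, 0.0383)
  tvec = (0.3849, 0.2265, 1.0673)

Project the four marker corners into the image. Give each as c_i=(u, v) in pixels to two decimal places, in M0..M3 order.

Intrinsics K: fx=509.5, fy=714.8, cx=328.0, cy=249.7
Marker side s = 0.175 m; corners in marker frame (Z=0):
  M0 = (-0.0875, +0.0875, 0)
  M1 = (+0.0875, +0.0875, 0)
  M2 = (+0.0875, -0.0875, 0)
  M3 = (-0.0875, -0.0875, 0)
rvec = (-0.1193, -0.3085, 0.0383), |rvec| = θ = 0.33297 rad = 19.078°
Rodrigues: sinθ=0.32686, 1−cosθ=0.05493; R = I + sinθ·[k]× + (1−cosθ)·[k]×²:
    [+0.95213 -0.01936 -0.30509]
    [+0.05583 +0.99222 +0.11125]
    [+0.30057 -0.12296 +0.94580]
t = (0.3849, 0.2265, 1.0673) m
M0: Pc = R·M0+t = (+0.29989, +0.30843, +1.03024); u = 509.5·(+0.29989)/1.03024 + 328.0 = 476.3112, v = 714.8·(+0.30843)/1.03024 + 249.7 = 463.6974
M1: Pc = R·M1+t = (+0.46652, +0.31820, +1.08284); u = 509.5·(+0.46652)/1.08284 + 328.0 = 547.5062, v = 714.8·(+0.31820)/1.08284 + 249.7 = 459.7518
M2: Pc = R·M2+t = (+0.46991, +0.14457, +1.10436); u = 509.5·(+0.46991)/1.10436 + 328.0 = 544.7925, v = 714.8·(+0.14457)/1.10436 + 249.7 = 343.2705
M3: Pc = R·M3+t = (+0.30328, +0.13480, +1.05176); u = 509.5·(+0.30328)/1.05176 + 328.0 = 474.9184, v = 714.8·(+0.13480)/1.05176 + 249.7 = 341.3101

c0=(476.31, 463.70) c1=(547.51, 459.75) c2=(544.79, 343.27) c3=(474.92, 341.31)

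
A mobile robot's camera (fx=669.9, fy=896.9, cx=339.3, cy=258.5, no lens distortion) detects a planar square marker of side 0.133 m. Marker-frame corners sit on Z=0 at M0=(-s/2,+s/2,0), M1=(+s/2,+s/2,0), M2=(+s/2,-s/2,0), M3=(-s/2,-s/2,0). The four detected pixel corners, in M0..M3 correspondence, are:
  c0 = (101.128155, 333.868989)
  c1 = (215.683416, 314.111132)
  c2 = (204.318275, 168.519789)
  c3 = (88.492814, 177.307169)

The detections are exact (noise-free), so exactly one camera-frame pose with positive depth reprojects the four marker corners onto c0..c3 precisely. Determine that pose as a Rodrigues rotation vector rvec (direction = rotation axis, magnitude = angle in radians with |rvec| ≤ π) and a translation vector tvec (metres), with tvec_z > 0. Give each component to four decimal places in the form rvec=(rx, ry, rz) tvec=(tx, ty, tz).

Intrinsics K: fx=669.9, fy=896.9, cx=339.3, cy=258.5
Marker side s = 0.133 m; corners in marker frame (Z=0):
  M0 = (-0.0665, +0.0665, 0)
  M1 = (+0.0665, +0.0665, 0)
  M2 = (+0.0665, -0.0665, 0)
  M3 = (-0.0665, -0.0665, 0)
Detected image corners:
  c0 = (101.128155, 333.868989) px
  c1 = (215.683416, 314.111132) px
  c2 = (204.318275, 168.519789) px
  c3 = (88.492814, 177.307169) px
Planar DLT: solve 8×8 A·h = b for H (H[2,2]=1):
  H  [+949.66634 +93.98179 +154.51642]
  H  [+28.87111 +1140.81439 +248.32100]
  H  [+0.54842 +0.02578 +1.00000]
B = K⁻¹H; ‖b₁‖=1.271170, ‖b₂‖=1.271170; λ = 2/(‖b₁‖+‖b₂‖) = 0.786677, sign → tz>0 ⇒ λ=+0.786677
r₁ = λ·B[:,0] = (+0.89670,-0.09902,+0.43143); r₂ = λ·B[:,1] = (+0.10009,+0.99477,+0.02028)
r₃ = r₁×r₂ = (-0.43118,+0.02500,+0.90192); SVD([r₁ r₂ r₃]) → R = UVᵀ:
  R  [+0.89670 +0.10009 -0.43118]
  R  [-0.09902 +0.99477 +0.02500]
  R  [+0.43143 +0.02028 +0.90192]
t = (-0.21700, -0.00893, +0.78668) m
tr R = 2.793390; θ = arccos((tr R − 1)/2) = 0.458551 rad = 26.273°
axis k = ((R−Rᵀ)₃₂, (R−Rᵀ)₁₃, (R−Rᵀ)₂₁) / (2 sinθ) = (-0.005333, -0.974364, -0.224912)
rvec = θ·k = (-0.002446, -0.446796, -0.103134)

rvec=(-0.0024, -0.4468, -0.1031) tvec=(-0.2170, -0.0089, 0.7867)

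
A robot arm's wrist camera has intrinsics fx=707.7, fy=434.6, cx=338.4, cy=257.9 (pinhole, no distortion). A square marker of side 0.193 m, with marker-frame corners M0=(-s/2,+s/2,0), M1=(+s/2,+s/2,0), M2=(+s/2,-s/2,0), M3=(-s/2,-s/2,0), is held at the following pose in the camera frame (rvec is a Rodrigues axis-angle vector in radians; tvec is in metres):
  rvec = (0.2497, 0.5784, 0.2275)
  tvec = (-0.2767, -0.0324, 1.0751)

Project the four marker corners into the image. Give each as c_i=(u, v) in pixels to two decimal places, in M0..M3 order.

c0=(111.91, 269.87) c1=(196.26, 293.29) c2=(207.50, 215.84) c3=(117.77, 198.15)

Intrinsics K: fx=707.7, fy=434.6, cx=338.4, cy=257.9
Marker side s = 0.193 m; corners in marker frame (Z=0):
  M0 = (-0.0965, +0.0965, 0)
  M1 = (+0.0965, +0.0965, 0)
  M2 = (+0.0965, -0.0965, 0)
  M3 = (-0.0965, -0.0965, 0)
rvec = (0.2497, 0.5784, 0.2275), |rvec| = θ = 0.66982 rad = 38.378°
Rodrigues: sinθ=0.62084, 1−cosθ=0.21606; R = I + sinθ·[k]× + (1−cosθ)·[k]×²:
    [+0.81396 -0.14131 +0.56347]
    [+0.28042 +0.94505 -0.16807]
    [-0.50875 +0.29481 +0.80886]
t = (-0.2767, -0.0324, 1.0751) m
M0: Pc = R·M0+t = (-0.36888, +0.03174, +1.15264); u = 707.7·(-0.36888)/1.15264 + 338.4 = 111.9127, v = 434.6·(+0.03174)/1.15264 + 257.9 = 269.8662
M1: Pc = R·M1+t = (-0.21179, +0.08586, +1.05445); u = 707.7·(-0.21179)/1.05445 + 338.4 = 196.2571, v = 434.6·(+0.08586)/1.05445 + 257.9 = 293.2868
M2: Pc = R·M2+t = (-0.18452, -0.09654, +0.99756); u = 707.7·(-0.18452)/0.99756 + 338.4 = 207.4982, v = 434.6·(-0.09654)/0.99756 + 257.9 = 215.8424
M3: Pc = R·M3+t = (-0.34161, -0.15066, +1.09575); u = 707.7·(-0.34161)/1.09575 + 338.4 = 117.7667, v = 434.6·(-0.15066)/1.09575 + 257.9 = 198.1454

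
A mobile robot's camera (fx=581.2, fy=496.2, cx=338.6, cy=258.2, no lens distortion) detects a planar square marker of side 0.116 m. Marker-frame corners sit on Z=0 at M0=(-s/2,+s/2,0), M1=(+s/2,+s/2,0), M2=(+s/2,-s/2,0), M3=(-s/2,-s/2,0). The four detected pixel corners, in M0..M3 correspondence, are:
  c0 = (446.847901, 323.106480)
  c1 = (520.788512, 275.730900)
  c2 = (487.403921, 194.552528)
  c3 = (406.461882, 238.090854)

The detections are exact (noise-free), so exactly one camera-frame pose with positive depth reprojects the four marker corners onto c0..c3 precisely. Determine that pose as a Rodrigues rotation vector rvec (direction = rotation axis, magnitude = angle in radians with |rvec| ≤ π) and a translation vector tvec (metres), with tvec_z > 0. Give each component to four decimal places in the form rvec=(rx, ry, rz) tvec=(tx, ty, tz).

Intrinsics K: fx=581.2, fy=496.2, cx=338.6, cy=258.2
Marker side s = 0.116 m; corners in marker frame (Z=0):
  M0 = (-0.0580, +0.0580, 0)
  M1 = (+0.0580, +0.0580, 0)
  M2 = (+0.0580, -0.0580, 0)
  M3 = (-0.0580, -0.0580, 0)
Detected image corners:
  c0 = (446.847901, 323.106480) px
  c1 = (520.788512, 275.730900) px
  c2 = (487.403921, 194.552528) px
  c3 = (406.461882, 238.090854) px
Planar DLT: solve 8×8 A·h = b for H (H[2,2]=1):
  H  [+971.14880 +534.57040 +467.34485]
  H  [-223.66398 +836.37749 +258.13551]
  H  [+0.65403 +0.46788 +1.00000]
B = K⁻¹H; ‖b₁‖=1.648462, ‖b₂‖=1.648462; λ = 2/(‖b₁‖+‖b₂‖) = 0.606626, sign → tz>0 ⇒ λ=+0.606626
r₁ = λ·B[:,0] = (+0.78249,-0.47989,+0.39675); r₂ = λ·B[:,1] = (+0.39260,+0.87482,+0.28383)
r₃ = r₁×r₂ = (-0.48329,-0.06633,+0.87294); SVD([r₁ r₂ r₃]) → R = UVᵀ:
  R  [+0.78249 +0.39260 -0.48329]
  R  [-0.47989 +0.87482 -0.06633]
  R  [+0.39675 +0.28383 +0.87294]
t = (+0.13438, -0.00008, +0.60663) m
tr R = 2.530252; θ = arccos((tr R − 1)/2) = 0.699559 rad = 40.082°
axis k = ((R−Rᵀ)₃₂, (R−Rᵀ)₁₃, (R−Rᵀ)₂₁) / (2 sinθ) = (+0.271907, -0.683391, -0.677528)
rvec = θ·k = (+0.190215, -0.478072, -0.473971)

rvec=(0.1902, -0.4781, -0.4740) tvec=(0.1344, -0.0001, 0.6066)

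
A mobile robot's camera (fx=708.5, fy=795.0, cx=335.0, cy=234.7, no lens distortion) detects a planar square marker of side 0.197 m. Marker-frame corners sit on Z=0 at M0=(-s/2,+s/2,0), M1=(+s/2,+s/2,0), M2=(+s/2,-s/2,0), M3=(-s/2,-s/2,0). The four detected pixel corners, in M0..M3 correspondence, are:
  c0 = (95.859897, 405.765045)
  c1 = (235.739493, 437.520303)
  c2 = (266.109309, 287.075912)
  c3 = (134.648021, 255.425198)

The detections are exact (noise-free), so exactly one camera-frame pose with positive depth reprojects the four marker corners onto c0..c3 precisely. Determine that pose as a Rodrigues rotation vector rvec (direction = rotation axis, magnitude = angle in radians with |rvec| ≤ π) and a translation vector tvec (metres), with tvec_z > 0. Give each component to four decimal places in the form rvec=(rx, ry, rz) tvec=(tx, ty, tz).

Intrinsics K: fx=708.5, fy=795.0, cx=335.0, cy=234.7
Marker side s = 0.197 m; corners in marker frame (Z=0):
  M0 = (-0.0985, +0.0985, 0)
  M1 = (+0.0985, +0.0985, 0)
  M2 = (+0.0985, -0.0985, 0)
  M3 = (-0.0985, -0.0985, 0)
Detected image corners:
  c0 = (95.859897, 405.765045) px
  c1 = (235.739493, 437.520303) px
  c2 = (266.109309, 287.075912) px
  c3 = (134.648021, 255.425198) px
Planar DLT: solve 8×8 A·h = b for H (H[2,2]=1):
  H  [+698.97517 -230.28620 +183.99834]
  H  [+181.59100 +659.56025 +344.31946]
  H  [+0.05966 -0.29977 +1.00000]
B = K⁻¹H; ‖b₁‖=0.983069, ‖b₂‖=0.983069; λ = 2/(‖b₁‖+‖b₂‖) = 1.017223, sign → tz>0 ⇒ λ=+1.017223
r₁ = λ·B[:,0] = (+0.97485,+0.21443,+0.06069); r₂ = λ·B[:,1] = (-0.18645,+0.93395,-0.30493)
r₃ = r₁×r₂ = (-0.12207,+0.28594,+0.95044); SVD([r₁ r₂ r₃]) → R = UVᵀ:
  R  [+0.97485 -0.18645 -0.12207]
  R  [+0.21443 +0.93395 +0.28594]
  R  [+0.06069 -0.30493 +0.95044]
t = (-0.21680, +0.14026, +1.01722) m
tr R = 2.859236; θ = arccos((tr R − 1)/2) = 0.377422 rad = 21.625°
axis k = ((R−Rᵀ)₃₂, (R−Rᵀ)₁₃, (R−Rᵀ)₂₁) / (2 sinθ) = (-0.801675, -0.247960, +0.543905)
rvec = θ·k = (-0.302569, -0.093585, +0.205282)

rvec=(-0.3026, -0.0936, 0.2053) tvec=(-0.2168, 0.1403, 1.0172)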